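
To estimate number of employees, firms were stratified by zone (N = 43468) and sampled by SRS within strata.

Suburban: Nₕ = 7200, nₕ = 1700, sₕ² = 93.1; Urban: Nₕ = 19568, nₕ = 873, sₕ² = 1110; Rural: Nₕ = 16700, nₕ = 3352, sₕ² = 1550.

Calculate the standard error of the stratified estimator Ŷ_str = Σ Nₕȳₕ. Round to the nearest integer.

Var(Ŷ_str) = Σₕ Nₕ²(1 − fₕ)sₕ²/nₕ.
Suburban: 7200²·(1 − 1700/7200)·93.1/1700 = 2.1686824 × 10^6.
Urban: 19568²·(1 − 873/19568)·1110/873 = 4.6513674 × 10^8.
Rural: 16700²·(1 − 3352/16700)·1550/3352 = 1.0307666 × 10^8.
Sum = 5.7038208 × 10^8.
SE = √(5.7038208 × 10^8) = 23883.

23883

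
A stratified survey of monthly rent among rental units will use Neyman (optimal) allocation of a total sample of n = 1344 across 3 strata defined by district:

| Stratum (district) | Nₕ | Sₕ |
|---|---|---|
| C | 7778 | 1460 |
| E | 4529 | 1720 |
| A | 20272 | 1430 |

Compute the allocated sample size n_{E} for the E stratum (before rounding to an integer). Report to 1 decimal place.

217.5

Neyman allocation: nₕ = n·NₕSₕ / Σⱼ NⱼSⱼ.
Σ NⱼSⱼ = 7778·1460 + 4529·1720 + 20272·1430 = 4.813472 × 10^7.
n_{E} = 1344·4529·1720 / (4.813472 × 10^7) = 217.5.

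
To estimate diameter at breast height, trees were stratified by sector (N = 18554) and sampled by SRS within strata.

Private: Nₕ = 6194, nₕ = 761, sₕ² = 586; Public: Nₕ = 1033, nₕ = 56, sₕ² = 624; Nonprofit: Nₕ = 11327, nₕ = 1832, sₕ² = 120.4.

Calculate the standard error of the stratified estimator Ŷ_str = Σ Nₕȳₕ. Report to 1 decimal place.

Var(Ŷ_str) = Σₕ Nₕ²(1 − fₕ)sₕ²/nₕ.
Private: 6194²·(1 − 761/6194)·586/761 = 2.5913368 × 10^7.
Public: 1033²·(1 − 56/1033)·624/56 = 1.1245828 × 10^7.
Nonprofit: 11327²·(1 − 1832/11327)·120.4/1832 = 7.0682335 × 10^6.
Sum = 4.422743 × 10^7.
SE = √(4.422743 × 10^7) = 6650.4.

6650.4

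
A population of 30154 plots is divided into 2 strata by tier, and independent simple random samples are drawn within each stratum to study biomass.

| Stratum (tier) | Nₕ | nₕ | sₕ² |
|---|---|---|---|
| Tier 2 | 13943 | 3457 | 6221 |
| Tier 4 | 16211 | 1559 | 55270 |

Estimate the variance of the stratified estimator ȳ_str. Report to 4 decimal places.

9.5504

Var(ȳ_str) = Σₕ Wₕ²(1 − fₕ)sₕ²/nₕ with Wₕ = Nₕ/N, N = 30154.
Tier 2: Wₕ = 0.46239305; term = 0.46239305²·(1 − 0.24793803)·6221/3457 = 0.28935903.
Tier 4: Wₕ = 0.53760695; term = 0.53760695²·(1 − 0.09616927)·55270/1559 = 9.2610495.
Sum = 9.5504085.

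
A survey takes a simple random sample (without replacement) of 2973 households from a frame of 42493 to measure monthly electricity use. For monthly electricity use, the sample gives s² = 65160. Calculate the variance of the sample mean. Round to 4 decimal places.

20.3838

Under SRS without replacement, Var(ȳ) = (1 − f)·s²/n with f = n/N = 2973/42493 = 0.06996446.
Var(ȳ) = (1 − 0.06996446)·65160/2973 = 0.93003554·21.917255 = 20.383826.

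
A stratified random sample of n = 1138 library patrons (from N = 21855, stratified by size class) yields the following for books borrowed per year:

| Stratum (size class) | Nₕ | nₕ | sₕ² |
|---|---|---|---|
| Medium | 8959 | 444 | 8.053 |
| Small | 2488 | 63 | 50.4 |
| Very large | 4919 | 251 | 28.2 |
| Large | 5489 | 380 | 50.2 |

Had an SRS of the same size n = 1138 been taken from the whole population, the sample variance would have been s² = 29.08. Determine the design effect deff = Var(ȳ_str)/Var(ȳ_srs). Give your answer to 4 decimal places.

Var(ȳ_str) = Σ Wₕ²(1−fₕ)sₕ²/nₕ with Wₕ = Nₕ/21855:
  Medium: (8959/21855)²·(1−444/8959)·8.053/444 = 0.0028967919
  Small: (2488/21855)²·(1−63/2488)·50.4/63 = 0.01010533
  Very large: (4919/21855)²·(1−251/4919)·28.2/251 = 0.0054010903
  Large: (5489/21855)²·(1−380/5489)·50.2/380 = 0.0077561756
  → Var(ȳ_str) = 0.026159388.
Var(ȳ_srs) = (1 − 1138/21855)·29.08/1138 = 0.024223015.
deff = 0.026159388 / 0.024223015 = 1.0799.

1.0799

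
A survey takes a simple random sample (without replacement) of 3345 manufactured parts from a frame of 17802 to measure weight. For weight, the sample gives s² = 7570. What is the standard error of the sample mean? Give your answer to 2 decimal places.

Under SRS without replacement, Var(ȳ) = (1 − f)·s²/n with f = n/N = 3345/17802 = 0.18790024.
Var(ȳ) = (1 − 0.18790024)·7570/3345 = 0.81209976·2.2630792 = 1.8378461.
SE(ȳ) = √(1.8378461) = 1.36.

1.36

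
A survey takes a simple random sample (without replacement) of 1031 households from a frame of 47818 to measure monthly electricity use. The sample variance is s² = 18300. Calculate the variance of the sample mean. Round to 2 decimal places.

Under SRS without replacement, Var(ȳ) = (1 − f)·s²/n with f = n/N = 1031/47818 = 0.02156092.
Var(ȳ) = (1 − 0.02156092)·18300/1031 = 0.97843908·17.749758 = 17.367056.

17.37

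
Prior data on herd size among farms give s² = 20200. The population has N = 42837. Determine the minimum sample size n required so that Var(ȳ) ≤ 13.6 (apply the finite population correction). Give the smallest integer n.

1436

Without fpc, n₀ = s²/D = 20200/13.6 = 1485.2941.
With fpc, (1 − n/N)·s²/n ≤ D requires n ≥ n₀/(1 + n₀/N) = 1485.2941/(1 + 1485.2941/42837) = 1435.5201.
Rounding up, n = 1436.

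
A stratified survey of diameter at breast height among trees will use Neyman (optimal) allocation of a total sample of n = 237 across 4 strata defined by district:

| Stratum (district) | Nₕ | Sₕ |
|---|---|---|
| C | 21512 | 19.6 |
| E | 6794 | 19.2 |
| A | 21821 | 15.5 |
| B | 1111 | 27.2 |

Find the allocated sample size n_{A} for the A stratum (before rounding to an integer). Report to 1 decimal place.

87.1

Neyman allocation: nₕ = n·NₕSₕ / Σⱼ NⱼSⱼ.
Σ NⱼSⱼ = 21512·19.6 + 6794·19.2 + 21821·15.5 + 1111·27.2 = 920524.7.
n_{A} = 237·21821·15.5 / 920524.7 = 87.1.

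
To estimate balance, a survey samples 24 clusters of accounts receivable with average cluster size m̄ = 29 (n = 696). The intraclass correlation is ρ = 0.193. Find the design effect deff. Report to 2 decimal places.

deff = 1 + (29 − 1)·0.193 = 1 + 5.404 = 6.404.

6.40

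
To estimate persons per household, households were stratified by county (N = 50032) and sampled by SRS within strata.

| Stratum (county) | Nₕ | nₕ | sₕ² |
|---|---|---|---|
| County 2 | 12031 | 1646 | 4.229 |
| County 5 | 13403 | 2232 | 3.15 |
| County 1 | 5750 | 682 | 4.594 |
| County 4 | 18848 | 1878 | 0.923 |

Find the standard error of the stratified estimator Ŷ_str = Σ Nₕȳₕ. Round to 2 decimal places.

941.17

Var(Ŷ_str) = Σₕ Nₕ²(1 − fₕ)sₕ²/nₕ.
County 2: 12031²·(1 − 1646/12031)·4.229/1646 = 321008.17.
County 5: 13403²·(1 − 2232/13403)·3.15/2232 = 211305.32.
County 1: 5750²·(1 − 682/5750)·4.594/682 = 196295.83.
County 4: 18848²·(1 − 1878/18848)·0.923/1878 = 157200.25.
Sum = 885809.57.
SE = √(885809.57) = 941.17.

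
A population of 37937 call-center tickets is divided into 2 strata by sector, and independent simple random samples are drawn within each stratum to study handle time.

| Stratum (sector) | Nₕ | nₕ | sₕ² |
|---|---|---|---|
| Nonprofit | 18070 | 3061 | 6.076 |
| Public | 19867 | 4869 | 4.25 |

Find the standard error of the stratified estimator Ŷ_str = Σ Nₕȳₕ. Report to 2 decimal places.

893.55

Var(Ŷ_str) = Σₕ Nₕ²(1 − fₕ)sₕ²/nₕ.
Nonprofit: 18070²·(1 − 3061/18070)·6.076/3061 = 538349.54.
Public: 19867²·(1 − 4869/19867)·4.25/4869 = 260084.7.
Sum = 798434.24.
SE = √(798434.24) = 893.55.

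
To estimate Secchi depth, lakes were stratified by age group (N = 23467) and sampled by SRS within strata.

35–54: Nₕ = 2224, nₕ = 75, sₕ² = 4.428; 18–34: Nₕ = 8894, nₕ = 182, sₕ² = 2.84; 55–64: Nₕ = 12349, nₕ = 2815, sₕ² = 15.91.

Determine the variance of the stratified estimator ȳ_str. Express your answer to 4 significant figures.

Var(ȳ_str) = Σₕ Wₕ²(1 − fₕ)sₕ²/nₕ with Wₕ = Nₕ/N, N = 23467.
35–54: Wₕ = 0.09477138; term = 0.09477138²·(1 − 0.03372302)·4.428/75 = 5.1239207 × 10^-4.
18–34: Wₕ = 0.37900030; term = 0.37900030²·(1 − 0.02046323)·2.84/182 = 0.0021955675.
55–64: Wₕ = 0.52622832; term = 0.52622832²·(1 − 0.22795368)·15.91/2815 = 0.0012083245.
Sum = 0.0039162841.

0.003916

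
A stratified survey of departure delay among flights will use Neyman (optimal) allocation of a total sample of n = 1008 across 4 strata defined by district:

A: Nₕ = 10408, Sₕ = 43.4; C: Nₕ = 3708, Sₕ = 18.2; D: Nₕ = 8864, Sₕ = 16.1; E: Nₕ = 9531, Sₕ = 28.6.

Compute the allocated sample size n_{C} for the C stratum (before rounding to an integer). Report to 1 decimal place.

Neyman allocation: nₕ = n·NₕSₕ / Σⱼ NⱼSⱼ.
Σ NⱼSⱼ = 10408·43.4 + 3708·18.2 + 8864·16.1 + 9531·28.6 = 934489.8.
n_{C} = 1008·3708·18.2 / 934489.8 = 72.8.

72.8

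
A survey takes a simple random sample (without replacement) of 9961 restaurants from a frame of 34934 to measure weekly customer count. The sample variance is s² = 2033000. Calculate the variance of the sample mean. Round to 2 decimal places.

Under SRS without replacement, Var(ȳ) = (1 − f)·s²/n with f = n/N = 9961/34934 = 0.28513769.
Var(ȳ) = (1 − 0.28513769)·2033000/9961 = 0.71486231·204.09597 = 145.90052.

145.90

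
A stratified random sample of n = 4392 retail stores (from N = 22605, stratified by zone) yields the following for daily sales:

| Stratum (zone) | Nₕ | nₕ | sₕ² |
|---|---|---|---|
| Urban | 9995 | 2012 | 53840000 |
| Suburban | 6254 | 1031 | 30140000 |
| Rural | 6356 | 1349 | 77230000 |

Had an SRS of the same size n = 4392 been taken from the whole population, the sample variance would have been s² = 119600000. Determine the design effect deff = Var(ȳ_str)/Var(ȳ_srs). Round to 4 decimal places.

Var(ȳ_str) = Σ Wₕ²(1−fₕ)sₕ²/nₕ with Wₕ = Nₕ/22605:
  Urban: (9995/22605)²·(1−2012/9995)·53840000/2012 = 4178.467
  Suburban: (6254/22605)²·(1−1031/6254)·30140000/1031 = 1868.7597
  Rural: (6356/22605)²·(1−1349/6356)·77230000/1349 = 3565.5501
  → Var(ȳ_str) = 9612.7768.
Var(ȳ_srs) = (1 − 4392/22605)·119600000/4392 = 21940.465.
deff = 9612.7768 / 21940.465 = 0.4381.

0.4381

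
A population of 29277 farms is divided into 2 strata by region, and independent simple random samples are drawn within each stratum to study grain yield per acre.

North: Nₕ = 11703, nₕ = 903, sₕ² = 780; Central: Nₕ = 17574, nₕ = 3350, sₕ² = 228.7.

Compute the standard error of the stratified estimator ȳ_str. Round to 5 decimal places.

Var(ȳ_str) = Σₕ Wₕ²(1 − fₕ)sₕ²/nₕ with Wₕ = Nₕ/N, N = 29277.
North: Wₕ = 0.39973358; term = 0.39973358²·(1 − 0.07715970)·780/903 = 0.12737221.
Central: Wₕ = 0.60026642; term = 0.60026642²·(1 − 0.19062251)·228.7/3350 = 0.01990951.
Sum = 0.14728172.
SE = √(0.14728172) = 0.38377.

0.38377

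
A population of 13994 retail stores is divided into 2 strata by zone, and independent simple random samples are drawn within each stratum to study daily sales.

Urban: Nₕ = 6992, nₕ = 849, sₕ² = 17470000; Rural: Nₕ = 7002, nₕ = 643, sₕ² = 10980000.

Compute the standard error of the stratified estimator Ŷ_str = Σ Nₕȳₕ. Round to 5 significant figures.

Var(Ŷ_str) = Σₕ Nₕ²(1 − fₕ)sₕ²/nₕ.
Urban: 6992²·(1 − 849/6992)·17470000/849 = 8.8382677 × 10^11.
Rural: 7002²·(1 − 643/7002)·10980000/643 = 7.603303 × 10^11.
Sum = 1.6441571 × 10^12.
SE = √(1.6441571 × 10^12) = 1.2822 × 10^6.

1.2822 × 10^6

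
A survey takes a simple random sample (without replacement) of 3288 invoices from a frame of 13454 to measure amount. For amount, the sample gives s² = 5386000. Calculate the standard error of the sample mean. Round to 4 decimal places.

35.1817

Under SRS without replacement, Var(ȳ) = (1 − f)·s²/n with f = n/N = 3288/13454 = 0.24438829.
Var(ȳ) = (1 − 0.24438829)·5386000/3288 = 0.75561171·1638.0779 = 1237.7508.
SE(ȳ) = √(1237.7508) = 35.1817.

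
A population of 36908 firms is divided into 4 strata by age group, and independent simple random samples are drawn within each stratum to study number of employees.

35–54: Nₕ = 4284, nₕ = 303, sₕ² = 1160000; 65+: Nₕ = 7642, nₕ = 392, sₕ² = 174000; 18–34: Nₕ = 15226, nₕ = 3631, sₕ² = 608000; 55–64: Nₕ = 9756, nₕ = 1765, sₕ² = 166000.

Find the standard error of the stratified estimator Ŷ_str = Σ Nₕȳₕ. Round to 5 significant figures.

356060

Var(Ŷ_str) = Σₕ Nₕ²(1 − fₕ)sₕ²/nₕ.
35–54: 4284²·(1 − 303/4284)·1160000/303 = 6.5291553 × 10^10.
65+: 7642²·(1 − 392/7642)·174000/392 = 2.4592814 × 10^10.
18–34: 15226²·(1 − 3631/15226)·608000/3631 = 2.9562007 × 10^10.
55–64: 9756²·(1 − 1765/9756)·166000/1765 = 7.3322337 × 10^9.
Sum = 1.2677861 × 10^11.
SE = √(1.2677861 × 10^11) = 356060.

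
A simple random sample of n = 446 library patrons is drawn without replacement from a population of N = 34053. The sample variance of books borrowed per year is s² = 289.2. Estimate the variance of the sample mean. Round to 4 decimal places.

0.6399

Under SRS without replacement, Var(ȳ) = (1 − f)·s²/n with f = n/N = 446/34053 = 0.01309723.
Var(ȳ) = (1 − 0.01309723)·289.2/446 = 0.98690277·0.64843049 = 0.63993785.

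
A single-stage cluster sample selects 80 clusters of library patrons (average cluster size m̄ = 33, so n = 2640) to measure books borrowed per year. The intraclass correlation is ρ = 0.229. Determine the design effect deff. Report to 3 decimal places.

deff = 1 + (33 − 1)·0.229 = 1 + 7.328 = 8.328.

8.328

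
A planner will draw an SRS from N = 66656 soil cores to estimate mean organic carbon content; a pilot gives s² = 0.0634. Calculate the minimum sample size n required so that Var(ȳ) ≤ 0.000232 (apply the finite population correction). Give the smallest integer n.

Without fpc, n₀ = s²/D = 0.0634/0.000232 = 273.2759.
With fpc, (1 − n/N)·s²/n ≤ D requires n ≥ n₀/(1 + n₀/N) = 273.2759/(1 + 273.2759/66656) = 272.1601.
Rounding up, n = 273.

273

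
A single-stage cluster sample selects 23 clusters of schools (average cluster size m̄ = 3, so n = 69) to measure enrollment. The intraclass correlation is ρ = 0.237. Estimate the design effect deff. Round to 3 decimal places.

deff = 1 + (3 − 1)·0.237 = 1 + 0.474 = 1.474.

1.474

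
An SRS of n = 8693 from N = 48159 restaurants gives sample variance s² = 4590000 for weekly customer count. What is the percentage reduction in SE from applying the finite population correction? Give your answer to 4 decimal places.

9.4741

f = n/N = 8693/48159 = 0.18050624.
SE_no-fpc = √(s²/n) = 22.978491; SE_fpc = √((1−f)s²/n) = 20.801484.
Ratio = √(1−f) = 0.90525895. Reduction = 100·(1 − 0.90525895) = 9.4741%.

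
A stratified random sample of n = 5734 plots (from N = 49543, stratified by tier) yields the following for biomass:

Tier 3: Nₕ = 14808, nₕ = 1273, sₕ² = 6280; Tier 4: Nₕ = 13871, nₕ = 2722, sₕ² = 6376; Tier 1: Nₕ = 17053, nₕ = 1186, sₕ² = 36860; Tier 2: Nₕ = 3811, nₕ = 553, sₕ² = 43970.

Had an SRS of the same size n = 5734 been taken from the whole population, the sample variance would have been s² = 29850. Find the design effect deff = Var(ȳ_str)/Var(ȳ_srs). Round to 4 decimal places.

Var(ȳ_str) = Σ Wₕ²(1−fₕ)sₕ²/nₕ with Wₕ = Nₕ/49543:
  Tier 3: (14808/49543)²·(1−1273/14808)·6280/1273 = 0.40282953
  Tier 4: (13871/49543)²·(1−2722/13871)·6376/2722 = 0.147584
  Tier 1: (17053/49543)²·(1−1186/17053)·36860/1186 = 3.4261128
  Tier 2: (3811/49543)²·(1−553/3811)·43970/553 = 0.40221361
  → Var(ȳ_str) = 4.3787399.
Var(ȳ_srs) = (1 − 5734/49543)·29850/5734 = 4.6032831.
deff = 4.3787399 / 4.6032831 = 0.9512.

0.9512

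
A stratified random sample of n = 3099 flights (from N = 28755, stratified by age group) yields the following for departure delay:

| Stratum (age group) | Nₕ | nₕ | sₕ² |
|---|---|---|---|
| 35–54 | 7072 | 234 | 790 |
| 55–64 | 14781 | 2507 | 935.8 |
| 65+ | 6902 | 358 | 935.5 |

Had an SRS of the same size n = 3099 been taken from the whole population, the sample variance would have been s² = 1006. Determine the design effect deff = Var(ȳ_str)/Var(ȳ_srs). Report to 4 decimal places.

Var(ȳ_str) = Σ Wₕ²(1−fₕ)sₕ²/nₕ with Wₕ = Nₕ/28755:
  35–54: (7072/28755)²·(1−234/7072)·790/234 = 0.19744941
  55–64: (14781/28755)²·(1−2507/14781)·935.8/2507 = 0.081901508
  65+: (6902/28755)²·(1−358/6902)·935.5/358 = 0.14274216
  → Var(ȳ_str) = 0.42209308.
Var(ȳ_srs) = (1 − 3099/28755)·1006/3099 = 0.28963563.
deff = 0.42209308 / 0.28963563 = 1.4573.

1.4573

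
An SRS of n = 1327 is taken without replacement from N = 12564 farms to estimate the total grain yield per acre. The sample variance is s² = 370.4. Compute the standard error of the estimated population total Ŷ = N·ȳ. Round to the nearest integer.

Var(Ŷ) = N²·Var(ȳ) = N²·(1 − n/N)·s²/n.
f = 1327/12564 = 0.10561923; Var(ȳ) = 0.89438077·370.4/1327 = 0.24964479.
Var(Ŷ) = 12564² · 0.24964479 = 3.9407453 × 10^7.
SE(Ŷ) = √(3.9407453 × 10^7) = 6278.

6278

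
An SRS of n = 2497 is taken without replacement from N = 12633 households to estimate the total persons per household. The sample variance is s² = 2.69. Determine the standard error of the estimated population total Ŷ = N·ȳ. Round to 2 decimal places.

Var(Ŷ) = N²·Var(ȳ) = N²·(1 − n/N)·s²/n.
f = 2497/12633 = 0.19765693; Var(ȳ) = 0.80234307·2.69/2497 = 8.6435837 × 10^-4.
Var(Ŷ) = 12633² · (8.6435837 × 10^-4) = 137945.28.
SE(Ŷ) = √(137945.28) = 371.41.

371.41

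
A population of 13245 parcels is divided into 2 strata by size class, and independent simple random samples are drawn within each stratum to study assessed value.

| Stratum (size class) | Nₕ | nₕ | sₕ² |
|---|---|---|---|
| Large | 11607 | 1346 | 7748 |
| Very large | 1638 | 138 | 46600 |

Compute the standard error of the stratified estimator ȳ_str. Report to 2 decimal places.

Var(ȳ_str) = Σₕ Wₕ²(1 − fₕ)sₕ²/nₕ with Wₕ = Nₕ/N, N = 13245.
Large: Wₕ = 0.87633069; term = 0.87633069²·(1 − 0.11596450)·7748/1346 = 3.9079617.
Very large: Wₕ = 0.12366931; term = 0.12366931²·(1 − 0.08424908)·46600/138 = 4.7294219.
Sum = 8.6373836.
SE = √(8.6373836) = 2.94.

2.94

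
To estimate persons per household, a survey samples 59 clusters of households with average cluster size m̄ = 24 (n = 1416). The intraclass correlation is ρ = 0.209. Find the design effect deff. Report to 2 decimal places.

5.81

deff = 1 + (24 − 1)·0.209 = 1 + 4.807 = 5.807.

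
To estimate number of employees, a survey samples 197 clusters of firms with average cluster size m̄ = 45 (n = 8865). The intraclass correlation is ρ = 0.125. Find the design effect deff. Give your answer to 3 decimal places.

6.500

deff = 1 + (45 − 1)·0.125 = 1 + 5.5 = 6.5.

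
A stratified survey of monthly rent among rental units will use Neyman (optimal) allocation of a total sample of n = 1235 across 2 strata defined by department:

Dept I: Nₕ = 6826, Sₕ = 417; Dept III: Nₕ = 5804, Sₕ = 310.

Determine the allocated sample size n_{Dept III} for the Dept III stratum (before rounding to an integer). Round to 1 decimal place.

Neyman allocation: nₕ = n·NₕSₕ / Σⱼ NⱼSⱼ.
Σ NⱼSⱼ = 6826·417 + 5804·310 = 4.645682 × 10^6.
n_{Dept III} = 1235·5804·310 / (4.645682 × 10^6) = 478.3.

478.3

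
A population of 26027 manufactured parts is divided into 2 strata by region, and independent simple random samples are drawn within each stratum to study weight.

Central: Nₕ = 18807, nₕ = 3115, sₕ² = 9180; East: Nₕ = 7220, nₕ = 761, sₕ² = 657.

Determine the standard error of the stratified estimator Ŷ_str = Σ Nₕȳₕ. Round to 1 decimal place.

Var(Ŷ_str) = Σₕ Nₕ²(1 − fₕ)sₕ²/nₕ.
Central: 18807²·(1 − 3115/18807)·9180/3115 = 8.69726 × 10^8.
East: 7220²·(1 − 761/7220)·657/761 = 4.0260874 × 10^7.
Sum = 9.0998687 × 10^8.
SE = √(9.0998687 × 10^8) = 30166.0.

30166.0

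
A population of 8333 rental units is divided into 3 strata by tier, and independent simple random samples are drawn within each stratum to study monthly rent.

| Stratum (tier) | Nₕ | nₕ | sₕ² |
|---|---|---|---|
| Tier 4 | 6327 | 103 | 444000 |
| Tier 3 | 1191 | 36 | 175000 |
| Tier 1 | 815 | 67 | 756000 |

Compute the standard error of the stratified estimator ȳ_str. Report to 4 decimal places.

Var(ȳ_str) = Σₕ Wₕ²(1 − fₕ)sₕ²/nₕ with Wₕ = Nₕ/N, N = 8333.
Tier 4: Wₕ = 0.75927037; term = 0.75927037²·(1 − 0.01627944)·444000/103 = 2444.6146.
Tier 3: Wₕ = 0.14292572; term = 0.14292572²·(1 − 0.03022670)·175000/36 = 96.300054.
Tier 1: Wₕ = 0.09780391; term = 0.09780391²·(1 − 0.08220859)·756000/67 = 99.061166.
Sum = 2639.9758.
SE = √(2639.9758) = 51.3807.

51.3807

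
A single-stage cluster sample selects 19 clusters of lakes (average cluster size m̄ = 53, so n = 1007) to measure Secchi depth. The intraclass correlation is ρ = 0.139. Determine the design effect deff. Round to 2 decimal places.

8.23

deff = 1 + (53 − 1)·0.139 = 1 + 7.228 = 8.228.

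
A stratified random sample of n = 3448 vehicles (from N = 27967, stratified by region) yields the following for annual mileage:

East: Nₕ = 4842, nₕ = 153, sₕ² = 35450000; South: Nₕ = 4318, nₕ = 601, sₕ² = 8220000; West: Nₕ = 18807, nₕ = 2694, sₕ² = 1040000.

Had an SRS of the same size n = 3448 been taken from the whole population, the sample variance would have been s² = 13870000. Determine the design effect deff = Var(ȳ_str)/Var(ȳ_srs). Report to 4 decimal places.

Var(ȳ_str) = Σ Wₕ²(1−fₕ)sₕ²/nₕ with Wₕ = Nₕ/27967:
  East: (4842/27967)²·(1−153/4842)·35450000/153 = 6725.7088
  South: (4318/27967)²·(1−601/4318)·8220000/601 = 280.66017
  West: (18807/27967)²·(1−2694/18807)·1040000/2694 = 149.56842
  → Var(ȳ_str) = 7155.9374.
Var(ȳ_srs) = (1 − 3448/27967)·13870000/3448 = 3526.6802.
deff = 7155.9374 / 3526.6802 = 2.0291.

2.0291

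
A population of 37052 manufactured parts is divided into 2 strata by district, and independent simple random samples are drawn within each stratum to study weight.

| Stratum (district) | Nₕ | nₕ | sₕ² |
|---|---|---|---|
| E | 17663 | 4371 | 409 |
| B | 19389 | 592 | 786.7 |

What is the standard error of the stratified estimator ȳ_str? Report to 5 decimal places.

0.60728

Var(ȳ_str) = Σₕ Wₕ²(1 − fₕ)sₕ²/nₕ with Wₕ = Nₕ/N, N = 37052.
E: Wₕ = 0.47670841; term = 0.47670841²·(1 − 0.24746646)·409/4371 = 0.01600199.
B: Wₕ = 0.52329159; term = 0.52329159²·(1 − 0.03053278)·786.7/592 = 0.35278335.
Sum = 0.36878534.
SE = √(0.36878534) = 0.60728.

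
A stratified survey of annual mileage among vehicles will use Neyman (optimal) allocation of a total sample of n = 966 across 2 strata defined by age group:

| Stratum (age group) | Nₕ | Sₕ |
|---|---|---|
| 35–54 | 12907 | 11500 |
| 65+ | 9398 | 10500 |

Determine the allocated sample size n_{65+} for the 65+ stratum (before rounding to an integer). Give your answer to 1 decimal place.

385.8

Neyman allocation: nₕ = n·NₕSₕ / Σⱼ NⱼSⱼ.
Σ NⱼSⱼ = 12907·11500 + 9398·10500 = 2.471095 × 10^8.
n_{65+} = 966·9398·10500 / (2.471095 × 10^8) = 385.8.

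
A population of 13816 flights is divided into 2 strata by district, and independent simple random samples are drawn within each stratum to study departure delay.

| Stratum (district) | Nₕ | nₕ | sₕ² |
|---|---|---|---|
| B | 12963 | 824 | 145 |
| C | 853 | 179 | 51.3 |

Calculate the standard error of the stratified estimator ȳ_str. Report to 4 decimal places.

0.3820

Var(ȳ_str) = Σₕ Wₕ²(1 − fₕ)sₕ²/nₕ with Wₕ = Nₕ/N, N = 13816.
B: Wₕ = 0.93825999; term = 0.93825999²·(1 − 0.06356553)·145/824 = 0.14506565.
C: Wₕ = 0.06174001; term = 0.06174001²·(1 − 0.20984760)·51.3/179 = 8.631944 × 10^-4.
Sum = 0.14592884.
SE = √(0.14592884) = 0.3820.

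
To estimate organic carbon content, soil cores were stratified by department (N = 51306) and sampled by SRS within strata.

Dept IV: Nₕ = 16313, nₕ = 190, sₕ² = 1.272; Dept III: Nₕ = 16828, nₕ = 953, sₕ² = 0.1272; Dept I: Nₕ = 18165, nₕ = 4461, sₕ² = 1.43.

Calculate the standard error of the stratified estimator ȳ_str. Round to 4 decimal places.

0.0267

Var(ȳ_str) = Σₕ Wₕ²(1 − fₕ)sₕ²/nₕ with Wₕ = Nₕ/N, N = 51306.
Dept IV: Wₕ = 0.31795502; term = 0.31795502²·(1 − 0.01164715)·1.272/190 = 6.6892417 × 10^-4.
Dept III: Wₕ = 0.32799283; term = 0.32799283²·(1 − 0.05663180)·0.1272/953 = 1.3545784 × 10^-5.
Dept I: Wₕ = 0.35405216; term = 0.35405216²·(1 − 0.24558216)·1.43/4461 = 3.0314489 × 10^-5.
Sum = 7.1278444 × 10^-4.
SE = √(7.1278444 × 10^-4) = 0.0267.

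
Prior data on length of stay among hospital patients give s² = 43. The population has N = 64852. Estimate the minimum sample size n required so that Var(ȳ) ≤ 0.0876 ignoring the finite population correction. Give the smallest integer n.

491

Without fpc, n₀ = s²/D = 43/0.0876 = 490.8676.
Rounding up, n = 491.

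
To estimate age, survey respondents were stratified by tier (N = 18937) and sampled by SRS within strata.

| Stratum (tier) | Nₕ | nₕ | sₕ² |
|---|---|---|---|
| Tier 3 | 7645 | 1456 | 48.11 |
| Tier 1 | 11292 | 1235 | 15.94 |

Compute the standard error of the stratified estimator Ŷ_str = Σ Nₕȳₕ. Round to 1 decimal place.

1740.4

Var(Ŷ_str) = Σₕ Nₕ²(1 − fₕ)sₕ²/nₕ.
Tier 3: 7645²·(1 − 1456/7645)·48.11/1456 = 1.5634066 × 10^6.
Tier 1: 11292²·(1 − 1235/11292)·15.94/1235 = 1.4657526 × 10^6.
Sum = 3.0291592 × 10^6.
SE = √(3.0291592 × 10^6) = 1740.4.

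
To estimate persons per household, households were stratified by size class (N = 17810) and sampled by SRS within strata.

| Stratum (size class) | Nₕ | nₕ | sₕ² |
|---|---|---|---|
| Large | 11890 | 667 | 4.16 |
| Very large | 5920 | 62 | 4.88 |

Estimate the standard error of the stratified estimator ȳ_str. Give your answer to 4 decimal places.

Var(ȳ_str) = Σₕ Wₕ²(1 − fₕ)sₕ²/nₕ with Wₕ = Nₕ/N, N = 17810.
Large: Wₕ = 0.66760247; term = 0.66760247²·(1 − 0.05609756)·4.16/667 = 0.0026237985.
Very large: Wₕ = 0.33239753; term = 0.33239753²·(1 − 0.01047297)·4.88/62 = 0.0086054061.
Sum = 0.011229205.
SE = √(0.011229205) = 0.1060.

0.1060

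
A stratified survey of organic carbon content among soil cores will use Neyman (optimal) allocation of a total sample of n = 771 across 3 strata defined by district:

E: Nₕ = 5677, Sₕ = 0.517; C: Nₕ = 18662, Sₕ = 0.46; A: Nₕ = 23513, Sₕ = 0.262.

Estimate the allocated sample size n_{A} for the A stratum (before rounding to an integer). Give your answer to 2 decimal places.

268.65

Neyman allocation: nₕ = n·NₕSₕ / Σⱼ NⱼSⱼ.
Σ NⱼSⱼ = 5677·0.517 + 18662·0.46 + 23513·0.262 = 17679.935.
n_{A} = 771·23513·0.262 / 17679.935 = 268.65.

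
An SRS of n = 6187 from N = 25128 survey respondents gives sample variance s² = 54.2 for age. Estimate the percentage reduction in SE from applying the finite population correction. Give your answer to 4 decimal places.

f = n/N = 6187/25128 = 0.24621936.
SE_no-fpc = √(s²/n) = 0.093596495; SE_fpc = √((1−f)s²/n) = 0.081260984.
Ratio = √(1−f) = 0.86820542. Reduction = 100·(1 − 0.86820542) = 13.1795%.

13.1795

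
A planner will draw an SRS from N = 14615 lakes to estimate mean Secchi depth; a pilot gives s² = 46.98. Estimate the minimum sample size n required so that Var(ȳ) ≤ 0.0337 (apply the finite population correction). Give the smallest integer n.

1273

Without fpc, n₀ = s²/D = 46.98/0.0337 = 1394.0653.
With fpc, (1 − n/N)·s²/n ≤ D requires n ≥ n₀/(1 + n₀/N) = 1394.0653/(1 + 1394.0653/14615) = 1272.6705.
Rounding up, n = 1273.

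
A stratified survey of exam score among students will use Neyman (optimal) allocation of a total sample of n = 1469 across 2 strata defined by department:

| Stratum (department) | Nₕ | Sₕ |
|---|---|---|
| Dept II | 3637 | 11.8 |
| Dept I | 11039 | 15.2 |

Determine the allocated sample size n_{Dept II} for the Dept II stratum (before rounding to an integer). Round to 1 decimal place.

299.2

Neyman allocation: nₕ = n·NₕSₕ / Σⱼ NⱼSⱼ.
Σ NⱼSⱼ = 3637·11.8 + 11039·15.2 = 210709.4.
n_{Dept II} = 1469·3637·11.8 / 210709.4 = 299.2.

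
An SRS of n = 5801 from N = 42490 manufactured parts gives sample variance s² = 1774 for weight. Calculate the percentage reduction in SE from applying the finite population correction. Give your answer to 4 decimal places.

7.0767

f = n/N = 5801/42490 = 0.13652624.
SE_no-fpc = √(s²/n) = 0.55300031; SE_fpc = √((1−f)s²/n) = 0.51386607.
Ratio = √(1−f) = 0.92923289. Reduction = 100·(1 − 0.92923289) = 7.0767%.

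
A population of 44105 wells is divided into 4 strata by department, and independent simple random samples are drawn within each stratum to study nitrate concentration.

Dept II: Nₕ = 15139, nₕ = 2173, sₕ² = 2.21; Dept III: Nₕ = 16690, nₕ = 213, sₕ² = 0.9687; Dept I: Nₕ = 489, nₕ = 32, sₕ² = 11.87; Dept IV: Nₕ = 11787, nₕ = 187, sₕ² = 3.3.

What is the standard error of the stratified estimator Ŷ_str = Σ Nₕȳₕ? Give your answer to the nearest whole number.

Var(Ŷ_str) = Σₕ Nₕ²(1 − fₕ)sₕ²/nₕ.
Dept II: 15139²·(1 − 2173/15139)·2.21/2173 = 199634.57.
Dept III: 16690²·(1 − 213/16690)·0.9687/213 = 1.2506742 × 10^6.
Dept I: 489²·(1 − 32/489)·11.87/32 = 82894.516.
Dept IV: 11787²·(1 − 187/11787)·3.3/187 = 2.4128682 × 10^6.
Sum = 3.9460715 × 10^6.
SE = √(3.9460715 × 10^6) = 1986.

1986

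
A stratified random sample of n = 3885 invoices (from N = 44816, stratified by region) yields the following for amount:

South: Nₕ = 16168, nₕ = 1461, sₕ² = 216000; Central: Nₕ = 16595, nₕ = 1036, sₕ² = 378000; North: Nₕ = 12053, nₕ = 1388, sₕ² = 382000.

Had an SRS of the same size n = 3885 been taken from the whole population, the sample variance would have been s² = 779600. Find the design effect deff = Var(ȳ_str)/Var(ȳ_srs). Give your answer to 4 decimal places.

Var(ȳ_str) = Σ Wₕ²(1−fₕ)sₕ²/nₕ with Wₕ = Nₕ/44816:
  South: (16168/44816)²·(1−1461/16168)·216000/1461 = 17.503212
  Central: (16595/44816)²·(1−1036/16595)·378000/1036 = 46.905611
  North: (12053/44816)²·(1−1388/12053)·382000/1388 = 17.614233
  → Var(ȳ_str) = 82.023056.
Var(ȳ_srs) = (1 − 3885/44816)·779600/3885 = 183.27367.
deff = 82.023056 / 183.27367 = 0.4475.

0.4475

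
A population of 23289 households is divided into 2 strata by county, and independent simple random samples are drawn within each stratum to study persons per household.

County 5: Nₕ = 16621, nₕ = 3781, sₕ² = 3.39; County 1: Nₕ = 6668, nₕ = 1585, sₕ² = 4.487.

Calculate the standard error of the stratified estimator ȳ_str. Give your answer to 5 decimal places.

Var(ȳ_str) = Σₕ Wₕ²(1 − fₕ)sₕ²/nₕ with Wₕ = Nₕ/N, N = 23289.
County 5: Wₕ = 0.71368457; term = 0.71368457²·(1 − 0.22748330)·3.39/3781 = 3.5278776 × 10^-4.
County 1: Wₕ = 0.28631543; term = 0.28631543²·(1 − 0.23770246)·4.487/1585 = 1.7690529 × 10^-4.
Sum = 5.2969305 × 10^-4.
SE = √(5.2969305 × 10^-4) = 0.02302.

0.02302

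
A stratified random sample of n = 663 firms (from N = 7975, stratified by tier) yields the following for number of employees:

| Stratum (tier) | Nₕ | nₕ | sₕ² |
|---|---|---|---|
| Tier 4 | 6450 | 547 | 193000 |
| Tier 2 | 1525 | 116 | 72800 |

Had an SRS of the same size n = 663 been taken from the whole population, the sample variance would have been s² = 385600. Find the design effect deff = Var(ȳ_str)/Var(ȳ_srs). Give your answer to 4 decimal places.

Var(ȳ_str) = Σ Wₕ²(1−fₕ)sₕ²/nₕ with Wₕ = Nₕ/7975:
  Tier 4: (6450/7975)²·(1−547/6450)·193000/547 = 211.22295
  Tier 2: (1525/7975)²·(1−116/1525)·72800/116 = 21.202782
  → Var(ȳ_str) = 232.42573.
Var(ȳ_srs) = (1 − 663/7975)·385600/663 = 533.2477.
deff = 232.42573 / 533.2477 = 0.4359.

0.4359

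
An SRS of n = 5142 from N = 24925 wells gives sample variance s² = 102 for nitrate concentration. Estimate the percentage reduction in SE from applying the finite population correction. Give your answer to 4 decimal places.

10.9101

f = n/N = 5142/24925 = 0.20629890.
SE_no-fpc = √(s²/n) = 0.14084261; SE_fpc = √((1−f)s²/n) = 0.12547654.
Ratio = √(1−f) = 0.89089904. Reduction = 100·(1 − 0.89089904) = 10.9101%.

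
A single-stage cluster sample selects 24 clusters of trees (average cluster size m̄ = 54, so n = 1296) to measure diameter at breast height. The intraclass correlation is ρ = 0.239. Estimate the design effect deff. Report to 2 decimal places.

13.67

deff = 1 + (54 − 1)·0.239 = 1 + 12.667 = 13.667.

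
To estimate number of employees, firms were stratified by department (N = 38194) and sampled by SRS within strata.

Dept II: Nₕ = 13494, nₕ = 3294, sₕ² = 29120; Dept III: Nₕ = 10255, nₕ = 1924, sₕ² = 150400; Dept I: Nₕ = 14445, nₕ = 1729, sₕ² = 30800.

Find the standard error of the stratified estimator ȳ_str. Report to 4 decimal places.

Var(ȳ_str) = Σₕ Wₕ²(1 − fₕ)sₕ²/nₕ with Wₕ = Nₕ/N, N = 38194.
Dept II: Wₕ = 0.35330157; term = 0.35330157²·(1 − 0.24410849)·29120/3294 = 0.83410047.
Dept III: Wₕ = 0.26849767; term = 0.26849767²·(1 − 0.18761580)·150400/1924 = 4.5781001.
Dept I: Wₕ = 0.37820076; term = 0.37820076²·(1 − 0.11969540)·30800/1729 = 2.2430218.
Sum = 7.6552224.
SE = √(7.6552224) = 2.7668.

2.7668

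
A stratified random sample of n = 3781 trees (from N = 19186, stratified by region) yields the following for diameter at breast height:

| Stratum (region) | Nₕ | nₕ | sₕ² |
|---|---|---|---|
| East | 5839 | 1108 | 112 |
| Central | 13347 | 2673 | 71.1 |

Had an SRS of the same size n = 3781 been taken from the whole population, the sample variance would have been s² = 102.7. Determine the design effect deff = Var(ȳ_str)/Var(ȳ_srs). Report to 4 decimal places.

0.8199

Var(ȳ_str) = Σ Wₕ²(1−fₕ)sₕ²/nₕ with Wₕ = Nₕ/19186:
  East: (5839/19186)²·(1−1108/5839)·112/1108 = 0.0075857898
  Central: (13347/19186)²·(1−2673/13347)·71.1/2673 = 0.010294675
  → Var(ȳ_str) = 0.017880465.
Var(ȳ_srs) = (1 − 3781/19186)·102.7/3781 = 0.021809265.
deff = 0.017880465 / 0.021809265 = 0.8199.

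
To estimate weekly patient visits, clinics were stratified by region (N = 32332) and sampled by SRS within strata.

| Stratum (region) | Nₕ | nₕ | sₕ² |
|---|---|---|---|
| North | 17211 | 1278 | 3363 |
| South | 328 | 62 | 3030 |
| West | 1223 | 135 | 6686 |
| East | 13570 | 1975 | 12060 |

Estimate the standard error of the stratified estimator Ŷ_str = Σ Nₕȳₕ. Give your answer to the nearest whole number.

41864

Var(Ŷ_str) = Σₕ Nₕ²(1 − fₕ)sₕ²/nₕ.
North: 17211²·(1 − 1278/17211)·3363/1278 = 7.2160523 × 10^8.
South: 328²·(1 − 62/328)·3030/62 = 4.2638942 × 10^6.
West: 1223²·(1 − 135/1223)·6686/135 = 6.5900386 × 10^7.
East: 13570²·(1 − 1975/13570)·12060/1975 = 9.6079516 × 10^8.
Sum = 1.7525647 × 10^9.
SE = √(1.7525647 × 10^9) = 41864.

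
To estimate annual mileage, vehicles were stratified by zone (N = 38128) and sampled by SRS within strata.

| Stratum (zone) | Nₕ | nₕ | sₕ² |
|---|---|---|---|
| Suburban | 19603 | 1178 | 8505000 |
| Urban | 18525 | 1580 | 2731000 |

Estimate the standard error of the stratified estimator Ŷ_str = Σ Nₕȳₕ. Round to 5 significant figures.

Var(Ŷ_str) = Σₕ Nₕ²(1 − fₕ)sₕ²/nₕ.
Suburban: 19603²·(1 − 1178/19603)·8505000/1178 = 2.6077086 × 10^12.
Urban: 18525²·(1 − 1580/18525)·2731000/1580 = 5.4258078 × 10^11.
Sum = 3.1502894 × 10^12.
SE = √(3.1502894 × 10^12) = 1.7749 × 10^6.

1.7749 × 10^6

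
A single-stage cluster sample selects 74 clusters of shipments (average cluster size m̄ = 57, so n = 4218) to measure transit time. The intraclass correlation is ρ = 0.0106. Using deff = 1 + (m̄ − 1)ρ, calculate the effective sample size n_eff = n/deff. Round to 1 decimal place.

deff = 1 + (57 − 1)·0.0106 = 1 + 0.5936 = 1.5936.
n_eff = 4218 / 1.5936 = 2646.8.

2646.8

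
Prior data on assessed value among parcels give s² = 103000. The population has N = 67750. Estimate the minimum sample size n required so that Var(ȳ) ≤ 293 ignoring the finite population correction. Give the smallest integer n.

352

Without fpc, n₀ = s²/D = 103000/293 = 351.5358.
Rounding up, n = 352.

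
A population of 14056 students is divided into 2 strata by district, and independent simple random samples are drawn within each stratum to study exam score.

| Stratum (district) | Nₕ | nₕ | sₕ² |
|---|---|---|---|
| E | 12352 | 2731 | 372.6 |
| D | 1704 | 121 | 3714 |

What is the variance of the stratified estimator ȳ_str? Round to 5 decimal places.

Var(ȳ_str) = Σₕ Wₕ²(1 − fₕ)sₕ²/nₕ with Wₕ = Nₕ/N, N = 14056.
E: Wₕ = 0.87877063; term = 0.87877063²·(1 − 0.22109780)·372.6/2731 = 0.082064467.
D: Wₕ = 0.12122937; term = 0.12122937²·(1 − 0.07100939)·3714/121 = 0.41906707.
Sum = 0.50113154.

0.50113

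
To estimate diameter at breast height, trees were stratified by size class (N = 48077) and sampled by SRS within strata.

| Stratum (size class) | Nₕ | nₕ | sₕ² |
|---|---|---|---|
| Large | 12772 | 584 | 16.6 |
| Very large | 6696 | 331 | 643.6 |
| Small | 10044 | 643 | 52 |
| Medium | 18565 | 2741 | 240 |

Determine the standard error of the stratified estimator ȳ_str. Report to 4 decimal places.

0.2285

Var(ȳ_str) = Σₕ Wₕ²(1 − fₕ)sₕ²/nₕ with Wₕ = Nₕ/N, N = 48077.
Large: Wₕ = 0.26565717; term = 0.26565717²·(1 − 0.04572502)·16.6/584 = 0.0019143083.
Very large: Wₕ = 0.13927658; term = 0.13927658²·(1 − 0.04943250)·643.6/331 = 0.035853138.
Small: Wₕ = 0.20891487; term = 0.20891487²·(1 − 0.06401832)·52/643 = 0.0033036833.
Medium: Wₕ = 0.38615138; term = 0.38615138²·(1 − 0.14764342)·240/2741 = 0.011128553.
Sum = 0.052199683.
SE = √(0.052199683) = 0.2285.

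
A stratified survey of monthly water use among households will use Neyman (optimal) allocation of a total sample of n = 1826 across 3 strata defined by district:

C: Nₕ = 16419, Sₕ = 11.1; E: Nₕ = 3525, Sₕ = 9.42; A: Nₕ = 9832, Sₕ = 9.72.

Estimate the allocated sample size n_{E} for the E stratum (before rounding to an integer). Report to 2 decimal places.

Neyman allocation: nₕ = n·NₕSₕ / Σⱼ NⱼSⱼ.
Σ NⱼSⱼ = 16419·11.1 + 3525·9.42 + 9832·9.72 = 311023.44.
n_{E} = 1826·3525·9.42 / 311023.44 = 194.95.

194.95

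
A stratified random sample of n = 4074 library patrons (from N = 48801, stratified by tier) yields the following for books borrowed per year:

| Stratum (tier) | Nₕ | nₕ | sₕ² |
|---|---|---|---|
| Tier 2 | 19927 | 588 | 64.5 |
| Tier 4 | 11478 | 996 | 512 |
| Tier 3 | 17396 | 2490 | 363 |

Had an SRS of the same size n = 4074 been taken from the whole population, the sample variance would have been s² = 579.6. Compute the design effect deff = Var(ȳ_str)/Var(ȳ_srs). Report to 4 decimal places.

0.4570

Var(ȳ_str) = Σ Wₕ²(1−fₕ)sₕ²/nₕ with Wₕ = Nₕ/48801:
  Tier 2: (19927/48801)²·(1−588/19927)·64.5/588 = 0.017750103
  Tier 4: (11478/48801)²·(1−996/11478)·512/996 = 0.025969498
  Tier 3: (17396/48801)²·(1−2490/17396)·363/2490 = 0.015873049
  → Var(ȳ_str) = 0.05959265.
Var(ȳ_srs) = (1 − 4074/48801)·579.6/4074 = 0.13039124.
deff = 0.05959265 / 0.13039124 = 0.4570.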